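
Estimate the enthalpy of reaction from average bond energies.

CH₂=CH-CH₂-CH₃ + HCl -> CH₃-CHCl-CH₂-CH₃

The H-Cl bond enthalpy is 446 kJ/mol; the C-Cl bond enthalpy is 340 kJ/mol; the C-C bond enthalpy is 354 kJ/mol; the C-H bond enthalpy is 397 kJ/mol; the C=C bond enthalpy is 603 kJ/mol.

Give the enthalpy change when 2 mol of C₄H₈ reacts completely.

ΔH = −84 kJ

Bonds broken (reactants):
  C-C: 2 × 354 = 708
  C-H: 8 × 397 = 3176
  C=C: 1 × 603 = 603
  H-Cl: 1 × 446 = 446
  Σ(broken) = 4933 kJ
Bonds formed (products):
  C-C: 3 × 354 = 1062
  C-Cl: 1 × 340 = 340
  C-H: 9 × 397 = 3573
  Σ(formed) = 4975 kJ
ΔH = Σ(broken) − Σ(formed) = 4933 − 4975 = −42 kJ
For 2× the reaction as written: 2 × (−42) = −84 kJ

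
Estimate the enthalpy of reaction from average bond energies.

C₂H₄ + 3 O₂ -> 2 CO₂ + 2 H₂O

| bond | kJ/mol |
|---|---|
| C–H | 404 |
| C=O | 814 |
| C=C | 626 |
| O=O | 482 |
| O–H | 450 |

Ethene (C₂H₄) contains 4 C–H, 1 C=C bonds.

ΔH ≈ −1368 kJ

Bonds broken (reactants):
  C–H: 4 × 404 = 1616
  C=C: 1 × 626 = 626
  O=O: 3 × 482 = 1446
  Σ(broken) = 3688 kJ
Bonds formed (products):
  C=O: 4 × 814 = 3256
  O–H: 4 × 450 = 1800
  Σ(formed) = 5056 kJ
ΔH = Σ(broken) − Σ(formed) = 3688 − 5056 = −1368 kJ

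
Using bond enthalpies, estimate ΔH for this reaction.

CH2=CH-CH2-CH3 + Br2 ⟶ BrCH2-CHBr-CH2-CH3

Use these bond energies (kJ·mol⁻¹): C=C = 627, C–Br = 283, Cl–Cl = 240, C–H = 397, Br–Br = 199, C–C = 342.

ΔH ≈ −82 kJ

Bonds broken (reactants):
  Br–Br: 1 × 199 = 199
  C–C: 2 × 342 = 684
  C–H: 8 × 397 = 3176
  C=C: 1 × 627 = 627
  Σ(broken) = 4686 kJ
Bonds formed (products):
  C–Br: 2 × 283 = 566
  C–C: 3 × 342 = 1026
  C–H: 8 × 397 = 3176
  Σ(formed) = 4768 kJ
ΔH = Σ(broken) − Σ(formed) = 4686 − 4768 = −82 kJ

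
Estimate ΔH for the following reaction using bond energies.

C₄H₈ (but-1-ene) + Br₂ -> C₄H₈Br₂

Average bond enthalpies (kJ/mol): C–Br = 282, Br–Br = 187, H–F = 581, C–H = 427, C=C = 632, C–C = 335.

ΔH ≈ −80 kJ

Bonds broken (reactants):
  Br–Br: 1 × 187 = 187
  C–C: 2 × 335 = 670
  C–H: 8 × 427 = 3416
  C=C: 1 × 632 = 632
  Σ(broken) = 4905 kJ
Bonds formed (products):
  C–Br: 2 × 282 = 564
  C–C: 3 × 335 = 1005
  C–H: 8 × 427 = 3416
  Σ(formed) = 4985 kJ
ΔH = Σ(broken) − Σ(formed) = 4905 − 4985 = −80 kJ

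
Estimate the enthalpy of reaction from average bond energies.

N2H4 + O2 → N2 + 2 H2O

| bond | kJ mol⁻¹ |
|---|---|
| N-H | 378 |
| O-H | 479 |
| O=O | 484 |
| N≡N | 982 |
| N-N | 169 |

Bonds broken (reactants):
  N-H: 4 × 378 = 1512
  N-N: 1 × 169 = 169
  O=O: 1 × 484 = 484
  Σ(broken) = 2165 kJ
Bonds formed (products):
  N≡N: 1 × 982 = 982
  O-H: 4 × 479 = 1916
  Σ(formed) = 2898 kJ
ΔH = Σ(broken) − Σ(formed) = 2165 − 2898 = −733 kJ

ΔH ≈ −733 kJ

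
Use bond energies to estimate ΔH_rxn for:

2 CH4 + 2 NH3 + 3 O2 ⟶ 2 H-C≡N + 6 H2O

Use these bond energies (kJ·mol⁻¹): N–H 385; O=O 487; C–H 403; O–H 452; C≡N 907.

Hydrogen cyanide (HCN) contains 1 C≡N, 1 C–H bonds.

Bonds broken (reactants):
  C–H: 8 × 403 = 3224
  N–H: 6 × 385 = 2310
  O=O: 3 × 487 = 1461
  Σ(broken) = 6995 kJ
Bonds formed (products):
  C≡N: 2 × 907 = 1814
  C–H: 2 × 403 = 806
  O–H: 12 × 452 = 5424
  Σ(formed) = 8044 kJ
ΔH = Σ(broken) − Σ(formed) = 6995 − 8044 = −1049 kJ

ΔH ≈ −1049 kJ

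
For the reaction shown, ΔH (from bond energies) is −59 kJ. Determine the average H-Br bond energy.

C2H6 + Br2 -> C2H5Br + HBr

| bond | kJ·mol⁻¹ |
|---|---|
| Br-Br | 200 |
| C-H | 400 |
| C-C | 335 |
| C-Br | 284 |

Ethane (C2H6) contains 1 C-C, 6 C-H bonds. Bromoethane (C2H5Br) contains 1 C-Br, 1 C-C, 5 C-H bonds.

Let D be the H-Br bond energy.
Σ(broken) = 1×200 + 1×335 + 6×400 = 2935
Σ(formed) = 1×284 + 1×335 + 5×400 + 1×D = 2619 + D
ΔH = Σ(broken) − Σ(formed) = (2935) − (2619 + D) = +316 − D
Setting this equal to −59 kJ gives D = 375 kJ/mol.

D(H-Br) ≈ 375 kJ/mol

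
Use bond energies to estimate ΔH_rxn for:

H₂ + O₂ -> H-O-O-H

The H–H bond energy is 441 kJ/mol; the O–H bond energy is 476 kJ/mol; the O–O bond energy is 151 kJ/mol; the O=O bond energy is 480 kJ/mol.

ΔH ≈ −182 kJ

Bonds broken (reactants):
  H–H: 1 × 441 = 441
  O=O: 1 × 480 = 480
  Σ(broken) = 921 kJ
Bonds formed (products):
  O–H: 2 × 476 = 952
  O–O: 1 × 151 = 151
  Σ(formed) = 1103 kJ
ΔH = Σ(broken) − Σ(formed) = 921 − 1103 = −182 kJ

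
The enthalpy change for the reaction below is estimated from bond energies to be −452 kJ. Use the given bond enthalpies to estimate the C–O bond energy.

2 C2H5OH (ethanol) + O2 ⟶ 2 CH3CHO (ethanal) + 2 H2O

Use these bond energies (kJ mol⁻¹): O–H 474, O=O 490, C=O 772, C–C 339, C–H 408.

Let D be the C–O bond energy.
Σ(broken) = 2×339 + 10×408 + 2×D + 2×474 + 1×490 = 6196 + 2D
Σ(formed) = 2×339 + 8×408 + 2×772 + 4×474 = 7382
ΔH = Σ(broken) − Σ(formed) = (6196 + 2D) − (7382) = −1186 + 2D
Setting this equal to −452 kJ gives 2D = 734, so D = 367 kJ/mol.

D(C–O) ≈ 367 kJ/mol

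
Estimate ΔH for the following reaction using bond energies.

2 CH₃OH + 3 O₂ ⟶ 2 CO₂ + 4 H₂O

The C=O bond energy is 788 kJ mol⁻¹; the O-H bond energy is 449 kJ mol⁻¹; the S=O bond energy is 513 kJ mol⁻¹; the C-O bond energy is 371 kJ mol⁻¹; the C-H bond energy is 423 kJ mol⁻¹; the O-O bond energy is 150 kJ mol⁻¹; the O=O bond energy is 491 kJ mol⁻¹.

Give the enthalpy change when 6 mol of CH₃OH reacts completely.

Bonds broken (reactants):
  C-H: 6 × 423 = 2538
  C-O: 2 × 371 = 742
  O-H: 2 × 449 = 898
  O=O: 3 × 491 = 1473
  Σ(broken) = 5651 kJ
Bonds formed (products):
  C=O: 4 × 788 = 3152
  O-H: 8 × 449 = 3592
  Σ(formed) = 6744 kJ
ΔH = Σ(broken) − Σ(formed) = 5651 − 6744 = −1093 kJ
For 3× the reaction as written: 3 × (−1093) = −3279 kJ

ΔH = −3279 kJ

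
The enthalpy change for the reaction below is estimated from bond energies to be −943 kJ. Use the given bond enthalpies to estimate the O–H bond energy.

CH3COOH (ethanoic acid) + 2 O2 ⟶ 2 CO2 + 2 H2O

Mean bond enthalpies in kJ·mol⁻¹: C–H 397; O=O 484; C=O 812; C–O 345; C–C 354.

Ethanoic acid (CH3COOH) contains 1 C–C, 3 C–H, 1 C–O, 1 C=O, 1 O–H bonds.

Let D be the O–H bond energy.
Σ(broken) = 1×354 + 3×397 + 1×345 + 1×812 + 1×D + 2×484 = 3670 + D
Σ(formed) = 4×812 + 4×D = 3248 + 4D
ΔH = Σ(broken) − Σ(formed) = (3670 + D) − (3248 + 4D) = +422 − 3D
Setting this equal to −943 kJ gives 3D = 1365, so D = 455 kJ/mol.

D(O–H) ≈ 455 kJ/mol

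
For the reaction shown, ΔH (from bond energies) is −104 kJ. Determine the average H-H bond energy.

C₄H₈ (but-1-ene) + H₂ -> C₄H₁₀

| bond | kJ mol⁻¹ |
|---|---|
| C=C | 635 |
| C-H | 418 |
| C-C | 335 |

D(H-H) ≈ 432 kJ/mol

Let D be the H-H bond energy.
Σ(broken) = 2×335 + 8×418 + 1×635 + 1×D = 4649 + D
Σ(formed) = 3×335 + 10×418 = 5185
ΔH = Σ(broken) − Σ(formed) = (4649 + D) − (5185) = −536 + D
Setting this equal to −104 kJ gives D = 432 kJ/mol.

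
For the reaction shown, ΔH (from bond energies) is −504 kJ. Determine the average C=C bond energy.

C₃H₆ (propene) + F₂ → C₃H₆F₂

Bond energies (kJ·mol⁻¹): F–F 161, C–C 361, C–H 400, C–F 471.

D(C=C) ≈ 638 kJ/mol

Let D be the C=C bond energy.
Σ(broken) = 1×361 + 6×400 + 1×D + 1×161 = 2922 + D
Σ(formed) = 2×361 + 2×471 + 6×400 = 4064
ΔH = Σ(broken) − Σ(formed) = (2922 + D) − (4064) = −1142 + D
Setting this equal to −504 kJ gives D = 638 kJ/mol.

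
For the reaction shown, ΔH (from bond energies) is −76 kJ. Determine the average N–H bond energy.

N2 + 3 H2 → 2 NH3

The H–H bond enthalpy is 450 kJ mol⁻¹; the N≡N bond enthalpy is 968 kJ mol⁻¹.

D(N–H) ≈ 399 kJ/mol

Let D be the N–H bond energy.
Σ(broken) = 3×450 + 1×968 = 2318
Σ(formed) = 6×D = 6D
ΔH = Σ(broken) − Σ(formed) = (2318) − (6D) = +2318 − 6D
Setting this equal to −76 kJ gives 6D = 2394, so D = 399 kJ/mol.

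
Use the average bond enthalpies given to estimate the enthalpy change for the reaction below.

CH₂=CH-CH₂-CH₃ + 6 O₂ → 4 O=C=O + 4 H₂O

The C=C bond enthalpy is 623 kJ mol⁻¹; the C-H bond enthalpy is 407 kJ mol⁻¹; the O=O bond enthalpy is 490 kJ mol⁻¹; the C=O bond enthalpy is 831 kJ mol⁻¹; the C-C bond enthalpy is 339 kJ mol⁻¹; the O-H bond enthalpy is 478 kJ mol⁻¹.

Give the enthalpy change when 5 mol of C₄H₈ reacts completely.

ΔH = −14875 kJ

Bonds broken (reactants):
  C-C: 2 × 339 = 678
  C-H: 8 × 407 = 3256
  C=C: 1 × 623 = 623
  O=O: 6 × 490 = 2940
  Σ(broken) = 7497 kJ
Bonds formed (products):
  C=O: 8 × 831 = 6648
  O-H: 8 × 478 = 3824
  Σ(formed) = 10472 kJ
ΔH = Σ(broken) − Σ(formed) = 7497 − 10472 = −2975 kJ
For 5× the reaction as written: 5 × (−2975) = −14875 kJ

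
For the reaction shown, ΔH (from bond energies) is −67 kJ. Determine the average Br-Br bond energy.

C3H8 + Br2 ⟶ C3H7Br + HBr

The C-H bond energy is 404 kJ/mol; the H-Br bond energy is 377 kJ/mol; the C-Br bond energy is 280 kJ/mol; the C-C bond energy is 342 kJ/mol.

Let D be the Br-Br bond energy.
Σ(broken) = 1×D + 2×342 + 8×404 = 3916 + D
Σ(formed) = 1×280 + 2×342 + 7×404 + 1×377 = 4169
ΔH = Σ(broken) − Σ(formed) = (3916 + D) − (4169) = −253 + D
Setting this equal to −67 kJ gives D = 186 kJ/mol.

D(Br-Br) ≈ 186 kJ/mol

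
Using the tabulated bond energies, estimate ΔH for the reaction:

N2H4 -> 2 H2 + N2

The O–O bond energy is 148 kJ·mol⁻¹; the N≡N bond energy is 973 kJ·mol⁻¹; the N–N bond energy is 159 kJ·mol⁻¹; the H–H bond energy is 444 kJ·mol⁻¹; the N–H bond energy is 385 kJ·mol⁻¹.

Bonds broken (reactants):
  N–H: 4 × 385 = 1540
  N–N: 1 × 159 = 159
  Σ(broken) = 1699 kJ
Bonds formed (products):
  H–H: 2 × 444 = 888
  N≡N: 1 × 973 = 973
  Σ(formed) = 1861 kJ
ΔH = Σ(broken) − Σ(formed) = 1699 − 1861 = −162 kJ

ΔH ≈ −162 kJ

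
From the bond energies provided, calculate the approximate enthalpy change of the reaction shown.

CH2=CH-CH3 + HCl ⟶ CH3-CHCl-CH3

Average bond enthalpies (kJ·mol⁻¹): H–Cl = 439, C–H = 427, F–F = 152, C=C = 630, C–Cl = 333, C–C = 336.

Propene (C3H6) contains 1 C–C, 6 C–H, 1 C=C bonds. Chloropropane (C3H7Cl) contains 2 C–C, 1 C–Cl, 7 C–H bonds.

ΔH ≈ −27 kJ

Bonds broken (reactants):
  C–C: 1 × 336 = 336
  C–H: 6 × 427 = 2562
  C=C: 1 × 630 = 630
  H–Cl: 1 × 439 = 439
  Σ(broken) = 3967 kJ
Bonds formed (products):
  C–C: 2 × 336 = 672
  C–Cl: 1 × 333 = 333
  C–H: 7 × 427 = 2989
  Σ(formed) = 3994 kJ
ΔH = Σ(broken) − Σ(formed) = 3967 − 3994 = −27 kJ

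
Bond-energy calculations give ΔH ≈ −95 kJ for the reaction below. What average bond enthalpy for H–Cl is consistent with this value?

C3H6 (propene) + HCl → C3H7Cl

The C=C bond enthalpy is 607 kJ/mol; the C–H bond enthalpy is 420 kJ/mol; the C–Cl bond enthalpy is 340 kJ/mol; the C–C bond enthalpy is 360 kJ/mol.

Let D be the H–Cl bond energy.
Σ(broken) = 1×360 + 6×420 + 1×607 + 1×D = 3487 + D
Σ(formed) = 2×360 + 1×340 + 7×420 = 4000
ΔH = Σ(broken) − Σ(formed) = (3487 + D) − (4000) = −513 + D
Setting this equal to −95 kJ gives D = 418 kJ/mol.

D(H–Cl) ≈ 418 kJ/mol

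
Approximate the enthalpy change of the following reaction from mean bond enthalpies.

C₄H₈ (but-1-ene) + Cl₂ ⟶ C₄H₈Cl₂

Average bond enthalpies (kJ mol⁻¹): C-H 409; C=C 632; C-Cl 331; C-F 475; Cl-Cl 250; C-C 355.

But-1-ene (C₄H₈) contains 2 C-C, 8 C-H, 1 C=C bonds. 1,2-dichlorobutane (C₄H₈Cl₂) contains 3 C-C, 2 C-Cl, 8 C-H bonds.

ΔH ≈ −135 kJ

Bonds broken (reactants):
  C-C: 2 × 355 = 710
  C-H: 8 × 409 = 3272
  C=C: 1 × 632 = 632
  Cl-Cl: 1 × 250 = 250
  Σ(broken) = 4864 kJ
Bonds formed (products):
  C-C: 3 × 355 = 1065
  C-Cl: 2 × 331 = 662
  C-H: 8 × 409 = 3272
  Σ(formed) = 4999 kJ
ΔH = Σ(broken) − Σ(formed) = 4864 − 4999 = −135 kJ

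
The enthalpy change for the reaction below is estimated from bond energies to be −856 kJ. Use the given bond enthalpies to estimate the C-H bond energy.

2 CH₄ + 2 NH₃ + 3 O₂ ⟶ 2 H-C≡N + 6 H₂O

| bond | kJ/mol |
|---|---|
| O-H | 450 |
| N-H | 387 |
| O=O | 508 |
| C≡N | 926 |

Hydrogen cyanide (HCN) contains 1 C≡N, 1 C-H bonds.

D(C-H) ≈ 425 kJ/mol

Let D be the C-H bond energy.
Σ(broken) = 8×D + 6×387 + 3×508 = 3846 + 8D
Σ(formed) = 2×926 + 2×D + 12×450 = 7252 + 2D
ΔH = Σ(broken) − Σ(formed) = (3846 + 8D) − (7252 + 2D) = −3406 + 6D
Setting this equal to −856 kJ gives 6D = 2550, so D = 425 kJ/mol.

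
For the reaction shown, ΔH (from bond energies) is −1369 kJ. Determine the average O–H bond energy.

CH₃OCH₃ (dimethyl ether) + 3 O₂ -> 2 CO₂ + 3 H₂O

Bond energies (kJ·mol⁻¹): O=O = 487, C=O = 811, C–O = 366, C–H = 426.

D(O–H) ≈ 479 kJ/mol

Let D be the O–H bond energy.
Σ(broken) = 6×426 + 2×366 + 3×487 = 4749
Σ(formed) = 4×811 + 6×D = 3244 + 6D
ΔH = Σ(broken) − Σ(formed) = (4749) − (3244 + 6D) = +1505 − 6D
Setting this equal to −1369 kJ gives 6D = 2874, so D = 479 kJ/mol.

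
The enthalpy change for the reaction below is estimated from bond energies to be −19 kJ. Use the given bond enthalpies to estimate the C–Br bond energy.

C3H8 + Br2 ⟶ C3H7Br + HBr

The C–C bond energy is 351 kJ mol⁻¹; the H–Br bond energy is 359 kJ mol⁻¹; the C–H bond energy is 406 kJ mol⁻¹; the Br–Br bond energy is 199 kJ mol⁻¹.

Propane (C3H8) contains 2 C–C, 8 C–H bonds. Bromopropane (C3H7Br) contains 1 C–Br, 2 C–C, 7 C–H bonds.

Let D be the C–Br bond energy.
Σ(broken) = 1×199 + 2×351 + 8×406 = 4149
Σ(formed) = 1×D + 2×351 + 7×406 + 1×359 = 3903 + D
ΔH = Σ(broken) − Σ(formed) = (4149) − (3903 + D) = +246 − D
Setting this equal to −19 kJ gives D = 265 kJ/mol.

D(C–Br) ≈ 265 kJ/mol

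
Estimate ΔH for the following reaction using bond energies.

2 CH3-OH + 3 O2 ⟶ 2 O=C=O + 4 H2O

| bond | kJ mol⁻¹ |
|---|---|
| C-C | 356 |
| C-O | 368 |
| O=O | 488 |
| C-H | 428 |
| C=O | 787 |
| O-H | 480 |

ΔH ≈ −1260 kJ

Bonds broken (reactants):
  C-H: 6 × 428 = 2568
  C-O: 2 × 368 = 736
  O-H: 2 × 480 = 960
  O=O: 3 × 488 = 1464
  Σ(broken) = 5728 kJ
Bonds formed (products):
  C=O: 4 × 787 = 3148
  O-H: 8 × 480 = 3840
  Σ(formed) = 6988 kJ
ΔH = Σ(broken) − Σ(formed) = 5728 − 6988 = −1260 kJ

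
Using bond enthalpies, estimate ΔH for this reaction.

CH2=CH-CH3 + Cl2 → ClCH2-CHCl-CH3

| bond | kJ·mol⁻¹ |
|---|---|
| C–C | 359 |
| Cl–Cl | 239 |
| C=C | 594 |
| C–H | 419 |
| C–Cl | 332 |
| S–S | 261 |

Bonds broken (reactants):
  C–C: 1 × 359 = 359
  C–H: 6 × 419 = 2514
  C=C: 1 × 594 = 594
  Cl–Cl: 1 × 239 = 239
  Σ(broken) = 3706 kJ
Bonds formed (products):
  C–C: 2 × 359 = 718
  C–Cl: 2 × 332 = 664
  C–H: 6 × 419 = 2514
  Σ(formed) = 3896 kJ
ΔH = Σ(broken) − Σ(formed) = 3706 − 3896 = −190 kJ

ΔH ≈ −190 kJ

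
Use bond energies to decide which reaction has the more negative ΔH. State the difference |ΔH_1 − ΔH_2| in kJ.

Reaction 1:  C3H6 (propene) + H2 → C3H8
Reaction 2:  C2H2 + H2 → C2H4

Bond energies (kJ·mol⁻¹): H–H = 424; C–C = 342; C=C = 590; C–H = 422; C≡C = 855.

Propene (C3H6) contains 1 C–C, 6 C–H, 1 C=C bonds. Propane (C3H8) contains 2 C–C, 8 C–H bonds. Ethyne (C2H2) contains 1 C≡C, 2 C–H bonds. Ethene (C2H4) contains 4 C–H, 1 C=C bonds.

Reaction 1, by 17 kJ

Reaction 1:
  Bonds broken (reactants):
    C–C: 1 × 342 = 342
    C–H: 6 × 422 = 2532
    C=C: 1 × 590 = 590
    H–H: 1 × 424 = 424
    Σ(broken) = 3888 kJ
  Bonds formed (products):
    C–C: 2 × 342 = 684
    C–H: 8 × 422 = 3376
    Σ(formed) = 4060 kJ
  ΔH_1 = 3888 − 4060 = −172 kJ
Reaction 2:
  Bonds broken (reactants):
    C≡C: 1 × 855 = 855
    C–H: 2 × 422 = 844
    H–H: 1 × 424 = 424
    Σ(broken) = 2123 kJ
  Bonds formed (products):
    C–H: 4 × 422 = 1688
    C=C: 1 × 590 = 590
    Σ(formed) = 2278 kJ
  ΔH_2 = 2123 − 2278 = −155 kJ
ΔH_1 − ΔH_2 = −17 kJ, so reaction 1 has the more negative ΔH; |ΔH_1 − ΔH_2| = 17 kJ.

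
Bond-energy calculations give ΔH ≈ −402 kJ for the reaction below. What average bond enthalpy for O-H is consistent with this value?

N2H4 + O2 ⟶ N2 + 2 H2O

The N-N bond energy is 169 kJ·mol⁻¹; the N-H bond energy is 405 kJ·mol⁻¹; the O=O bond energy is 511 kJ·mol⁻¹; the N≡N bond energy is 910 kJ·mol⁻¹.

Let D be the O-H bond energy.
Σ(broken) = 4×405 + 1×169 + 1×511 = 2300
Σ(formed) = 1×910 + 4×D = 910 + 4D
ΔH = Σ(broken) − Σ(formed) = (2300) − (910 + 4D) = +1390 − 4D
Setting this equal to −402 kJ gives 4D = 1792, so D = 448 kJ/mol.

D(O-H) ≈ 448 kJ/mol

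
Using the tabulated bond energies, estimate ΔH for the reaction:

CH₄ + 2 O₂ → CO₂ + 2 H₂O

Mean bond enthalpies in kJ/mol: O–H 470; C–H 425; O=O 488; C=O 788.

ΔH ≈ −780 kJ

Bonds broken (reactants):
  C–H: 4 × 425 = 1700
  O=O: 2 × 488 = 976
  Σ(broken) = 2676 kJ
Bonds formed (products):
  C=O: 2 × 788 = 1576
  O–H: 4 × 470 = 1880
  Σ(formed) = 3456 kJ
ΔH = Σ(broken) − Σ(formed) = 2676 − 3456 = −780 kJ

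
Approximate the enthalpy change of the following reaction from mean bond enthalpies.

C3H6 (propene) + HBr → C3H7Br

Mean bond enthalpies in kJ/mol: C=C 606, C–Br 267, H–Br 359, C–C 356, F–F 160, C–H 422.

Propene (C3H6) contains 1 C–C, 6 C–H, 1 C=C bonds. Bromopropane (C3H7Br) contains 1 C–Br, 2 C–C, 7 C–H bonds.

ΔH ≈ −80 kJ

Bonds broken (reactants):
  C–C: 1 × 356 = 356
  C–H: 6 × 422 = 2532
  C=C: 1 × 606 = 606
  H–Br: 1 × 359 = 359
  Σ(broken) = 3853 kJ
Bonds formed (products):
  C–Br: 1 × 267 = 267
  C–C: 2 × 356 = 712
  C–H: 7 × 422 = 2954
  Σ(formed) = 3933 kJ
ΔH = Σ(broken) − Σ(formed) = 3853 − 3933 = −80 kJ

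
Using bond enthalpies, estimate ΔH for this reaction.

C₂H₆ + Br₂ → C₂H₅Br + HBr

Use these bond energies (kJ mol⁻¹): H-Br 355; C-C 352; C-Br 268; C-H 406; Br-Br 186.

ΔH ≈ −31 kJ

Bonds broken (reactants):
  Br-Br: 1 × 186 = 186
  C-C: 1 × 352 = 352
  C-H: 6 × 406 = 2436
  Σ(broken) = 2974 kJ
Bonds formed (products):
  C-Br: 1 × 268 = 268
  C-C: 1 × 352 = 352
  C-H: 5 × 406 = 2030
  H-Br: 1 × 355 = 355
  Σ(formed) = 3005 kJ
ΔH = Σ(broken) − Σ(formed) = 2974 − 3005 = −31 kJ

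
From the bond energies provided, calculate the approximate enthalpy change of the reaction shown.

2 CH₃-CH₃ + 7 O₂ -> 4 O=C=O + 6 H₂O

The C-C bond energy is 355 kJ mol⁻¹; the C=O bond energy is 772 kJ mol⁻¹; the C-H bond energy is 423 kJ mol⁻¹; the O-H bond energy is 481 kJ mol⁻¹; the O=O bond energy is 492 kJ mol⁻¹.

ΔH ≈ −2718 kJ

Bonds broken (reactants):
  C-C: 2 × 355 = 710
  C-H: 12 × 423 = 5076
  O=O: 7 × 492 = 3444
  Σ(broken) = 9230 kJ
Bonds formed (products):
  C=O: 8 × 772 = 6176
  O-H: 12 × 481 = 5772
  Σ(formed) = 11948 kJ
ΔH = Σ(broken) − Σ(formed) = 9230 − 11948 = −2718 kJ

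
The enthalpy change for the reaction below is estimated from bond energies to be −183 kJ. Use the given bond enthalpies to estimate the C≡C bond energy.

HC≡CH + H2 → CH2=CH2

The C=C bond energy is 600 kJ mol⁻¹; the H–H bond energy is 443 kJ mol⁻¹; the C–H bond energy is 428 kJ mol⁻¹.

D(C≡C) ≈ 830 kJ/mol

Let D be the C≡C bond energy.
Σ(broken) = 1×D + 2×428 + 1×443 = 1299 + D
Σ(formed) = 4×428 + 1×600 = 2312
ΔH = Σ(broken) − Σ(formed) = (1299 + D) − (2312) = −1013 + D
Setting this equal to −183 kJ gives D = 830 kJ/mol.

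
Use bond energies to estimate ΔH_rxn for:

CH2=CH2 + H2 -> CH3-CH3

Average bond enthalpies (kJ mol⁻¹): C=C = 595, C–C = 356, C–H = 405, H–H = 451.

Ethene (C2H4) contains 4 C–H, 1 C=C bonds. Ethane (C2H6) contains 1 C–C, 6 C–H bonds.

Bonds broken (reactants):
  C–H: 4 × 405 = 1620
  C=C: 1 × 595 = 595
  H–H: 1 × 451 = 451
  Σ(broken) = 2666 kJ
Bonds formed (products):
  C–C: 1 × 356 = 356
  C–H: 6 × 405 = 2430
  Σ(formed) = 2786 kJ
ΔH = Σ(broken) − Σ(formed) = 2666 − 2786 = −120 kJ

ΔH ≈ −120 kJ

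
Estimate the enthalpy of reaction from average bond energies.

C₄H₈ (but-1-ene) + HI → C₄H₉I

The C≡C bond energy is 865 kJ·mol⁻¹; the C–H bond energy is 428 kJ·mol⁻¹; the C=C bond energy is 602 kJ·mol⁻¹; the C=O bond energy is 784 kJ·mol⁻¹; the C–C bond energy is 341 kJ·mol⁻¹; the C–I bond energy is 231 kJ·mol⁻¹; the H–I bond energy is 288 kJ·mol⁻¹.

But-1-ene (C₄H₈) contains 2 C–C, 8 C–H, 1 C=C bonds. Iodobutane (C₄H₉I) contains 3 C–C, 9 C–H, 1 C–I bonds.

Bonds broken (reactants):
  C–C: 2 × 341 = 682
  C–H: 8 × 428 = 3424
  C=C: 1 × 602 = 602
  H–I: 1 × 288 = 288
  Σ(broken) = 4996 kJ
Bonds formed (products):
  C–C: 3 × 341 = 1023
  C–H: 9 × 428 = 3852
  C–I: 1 × 231 = 231
  Σ(formed) = 5106 kJ
ΔH = Σ(broken) − Σ(formed) = 4996 − 5106 = −110 kJ

ΔH ≈ −110 kJ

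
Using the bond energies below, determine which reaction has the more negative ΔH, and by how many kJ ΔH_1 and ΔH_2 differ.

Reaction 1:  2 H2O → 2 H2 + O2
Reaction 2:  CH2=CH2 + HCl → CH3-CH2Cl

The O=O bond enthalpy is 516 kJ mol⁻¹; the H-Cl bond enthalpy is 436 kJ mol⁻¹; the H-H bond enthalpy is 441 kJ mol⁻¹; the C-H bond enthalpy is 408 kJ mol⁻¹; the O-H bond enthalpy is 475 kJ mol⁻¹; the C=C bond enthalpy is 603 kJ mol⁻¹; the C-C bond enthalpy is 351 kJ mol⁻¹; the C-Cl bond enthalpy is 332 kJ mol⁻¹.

Reaction 2, by 554 kJ

Reaction 1:
  Bonds broken (reactants):
    O-H: 4 × 475 = 1900
    Σ(broken) = 1900 kJ
  Bonds formed (products):
    H-H: 2 × 441 = 882
    O=O: 1 × 516 = 516
    Σ(formed) = 1398 kJ
  ΔH_1 = 1900 − 1398 = +502 kJ
Reaction 2:
  Bonds broken (reactants):
    C-H: 4 × 408 = 1632
    C=C: 1 × 603 = 603
    H-Cl: 1 × 436 = 436
    Σ(broken) = 2671 kJ
  Bonds formed (products):
    C-C: 1 × 351 = 351
    C-Cl: 1 × 332 = 332
    C-H: 5 × 408 = 2040
    Σ(formed) = 2723 kJ
  ΔH_2 = 2671 − 2723 = −52 kJ
ΔH_1 − ΔH_2 = +554 kJ, so reaction 2 has the more negative ΔH; |ΔH_1 − ΔH_2| = 554 kJ.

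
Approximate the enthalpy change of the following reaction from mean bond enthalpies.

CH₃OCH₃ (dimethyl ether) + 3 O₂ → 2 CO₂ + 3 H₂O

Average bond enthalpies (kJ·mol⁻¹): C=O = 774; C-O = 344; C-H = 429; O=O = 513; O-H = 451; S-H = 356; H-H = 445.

Bonds broken (reactants):
  C-H: 6 × 429 = 2574
  C-O: 2 × 344 = 688
  O=O: 3 × 513 = 1539
  Σ(broken) = 4801 kJ
Bonds formed (products):
  C=O: 4 × 774 = 3096
  O-H: 6 × 451 = 2706
  Σ(formed) = 5802 kJ
ΔH = Σ(broken) − Σ(formed) = 4801 − 5802 = −1001 kJ

ΔH ≈ −1001 kJ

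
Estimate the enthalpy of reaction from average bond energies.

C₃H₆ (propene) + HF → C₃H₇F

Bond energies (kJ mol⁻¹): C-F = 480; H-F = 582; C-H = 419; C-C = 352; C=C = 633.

Bonds broken (reactants):
  C-C: 1 × 352 = 352
  C-H: 6 × 419 = 2514
  C=C: 1 × 633 = 633
  H-F: 1 × 582 = 582
  Σ(broken) = 4081 kJ
Bonds formed (products):
  C-C: 2 × 352 = 704
  C-F: 1 × 480 = 480
  C-H: 7 × 419 = 2933
  Σ(formed) = 4117 kJ
ΔH = Σ(broken) − Σ(formed) = 4081 − 4117 = −36 kJ

ΔH ≈ −36 kJ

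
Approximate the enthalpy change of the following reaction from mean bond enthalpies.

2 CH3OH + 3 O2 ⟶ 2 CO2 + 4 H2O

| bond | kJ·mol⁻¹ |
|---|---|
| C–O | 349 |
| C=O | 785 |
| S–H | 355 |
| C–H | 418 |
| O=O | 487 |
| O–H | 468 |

ΔH ≈ −1281 kJ

Bonds broken (reactants):
  C–H: 6 × 418 = 2508
  C–O: 2 × 349 = 698
  O–H: 2 × 468 = 936
  O=O: 3 × 487 = 1461
  Σ(broken) = 5603 kJ
Bonds formed (products):
  C=O: 4 × 785 = 3140
  O–H: 8 × 468 = 3744
  Σ(formed) = 6884 kJ
ΔH = Σ(broken) − Σ(formed) = 5603 − 6884 = −1281 kJ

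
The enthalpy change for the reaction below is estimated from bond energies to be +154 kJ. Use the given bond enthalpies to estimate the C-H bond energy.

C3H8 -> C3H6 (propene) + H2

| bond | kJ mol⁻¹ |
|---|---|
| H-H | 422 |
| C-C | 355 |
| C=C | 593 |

D(C-H) ≈ 407 kJ/mol

Let D be the C-H bond energy.
Σ(broken) = 2×355 + 8×D = 710 + 8D
Σ(formed) = 1×355 + 6×D + 1×593 + 1×422 = 1370 + 6D
ΔH = Σ(broken) − Σ(formed) = (710 + 8D) − (1370 + 6D) = −660 + 2D
Setting this equal to +154 kJ gives 2D = 814, so D = 407 kJ/mol.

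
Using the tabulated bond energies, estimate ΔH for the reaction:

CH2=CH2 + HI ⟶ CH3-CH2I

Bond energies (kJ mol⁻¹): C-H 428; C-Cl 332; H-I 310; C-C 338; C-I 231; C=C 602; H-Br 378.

Bonds broken (reactants):
  C-H: 4 × 428 = 1712
  C=C: 1 × 602 = 602
  H-I: 1 × 310 = 310
  Σ(broken) = 2624 kJ
Bonds formed (products):
  C-C: 1 × 338 = 338
  C-H: 5 × 428 = 2140
  C-I: 1 × 231 = 231
  Σ(formed) = 2709 kJ
ΔH = Σ(broken) − Σ(formed) = 2624 − 2709 = −85 kJ

ΔH ≈ −85 kJ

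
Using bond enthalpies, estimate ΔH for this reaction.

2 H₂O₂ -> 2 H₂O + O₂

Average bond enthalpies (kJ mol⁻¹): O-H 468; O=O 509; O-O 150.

ΔH ≈ −209 kJ

Bonds broken (reactants):
  O-H: 4 × 468 = 1872
  O-O: 2 × 150 = 300
  Σ(broken) = 2172 kJ
Bonds formed (products):
  O-H: 4 × 468 = 1872
  O=O: 1 × 509 = 509
  Σ(formed) = 2381 kJ
ΔH = Σ(broken) − Σ(formed) = 2172 − 2381 = −209 kJ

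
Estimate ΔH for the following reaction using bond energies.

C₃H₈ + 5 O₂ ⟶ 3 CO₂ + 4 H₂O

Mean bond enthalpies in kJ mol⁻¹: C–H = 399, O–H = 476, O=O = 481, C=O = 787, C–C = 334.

ΔH ≈ −2265 kJ

Bonds broken (reactants):
  C–C: 2 × 334 = 668
  C–H: 8 × 399 = 3192
  O=O: 5 × 481 = 2405
  Σ(broken) = 6265 kJ
Bonds formed (products):
  C=O: 6 × 787 = 4722
  O–H: 8 × 476 = 3808
  Σ(formed) = 8530 kJ
ΔH = Σ(broken) − Σ(formed) = 6265 − 8530 = −2265 kJ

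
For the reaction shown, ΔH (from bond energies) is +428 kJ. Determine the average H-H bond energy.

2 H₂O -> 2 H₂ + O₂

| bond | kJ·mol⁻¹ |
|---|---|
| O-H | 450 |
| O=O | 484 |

Let D be the H-H bond energy.
Σ(broken) = 4×450 = 1800
Σ(formed) = 2×D + 1×484 = 484 + 2D
ΔH = Σ(broken) − Σ(formed) = (1800) − (484 + 2D) = +1316 − 2D
Setting this equal to +428 kJ gives 2D = 888, so D = 444 kJ/mol.

D(H-H) ≈ 444 kJ/mol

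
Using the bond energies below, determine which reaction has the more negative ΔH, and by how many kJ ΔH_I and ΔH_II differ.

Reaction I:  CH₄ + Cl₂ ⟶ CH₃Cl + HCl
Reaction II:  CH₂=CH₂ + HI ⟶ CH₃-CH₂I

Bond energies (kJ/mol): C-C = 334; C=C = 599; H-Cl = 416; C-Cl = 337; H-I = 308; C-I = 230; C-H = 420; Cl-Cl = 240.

Reaction I:
  Bonds broken (reactants):
    C-H: 4 × 420 = 1680
    Cl-Cl: 1 × 240 = 240
    Σ(broken) = 1920 kJ
  Bonds formed (products):
    C-Cl: 1 × 337 = 337
    C-H: 3 × 420 = 1260
    H-Cl: 1 × 416 = 416
    Σ(formed) = 2013 kJ
  ΔH_I = 1920 − 2013 = −93 kJ
Reaction II:
  Bonds broken (reactants):
    C-H: 4 × 420 = 1680
    C=C: 1 × 599 = 599
    H-I: 1 × 308 = 308
    Σ(broken) = 2587 kJ
  Bonds formed (products):
    C-C: 1 × 334 = 334
    C-H: 5 × 420 = 2100
    C-I: 1 × 230 = 230
    Σ(formed) = 2664 kJ
  ΔH_II = 2587 − 2664 = −77 kJ
ΔH_I − ΔH_II = −16 kJ, so reaction I has the more negative ΔH; |ΔH_I − ΔH_II| = 16 kJ.

Reaction I, by 16 kJ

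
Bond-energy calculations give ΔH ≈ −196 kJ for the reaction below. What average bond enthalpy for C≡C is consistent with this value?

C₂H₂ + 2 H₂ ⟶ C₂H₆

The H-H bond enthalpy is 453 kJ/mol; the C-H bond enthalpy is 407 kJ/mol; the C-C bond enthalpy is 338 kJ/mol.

Let D be the C≡C bond energy.
Σ(broken) = 1×D + 2×407 + 2×453 = 1720 + D
Σ(formed) = 1×338 + 6×407 = 2780
ΔH = Σ(broken) − Σ(formed) = (1720 + D) − (2780) = −1060 + D
Setting this equal to −196 kJ gives D = 864 kJ/mol.

D(C≡C) ≈ 864 kJ/mol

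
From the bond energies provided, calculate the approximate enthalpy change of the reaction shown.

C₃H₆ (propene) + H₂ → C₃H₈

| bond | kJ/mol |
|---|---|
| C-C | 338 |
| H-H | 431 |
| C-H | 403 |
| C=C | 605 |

ΔH ≈ −108 kJ

Bonds broken (reactants):
  C-C: 1 × 338 = 338
  C-H: 6 × 403 = 2418
  C=C: 1 × 605 = 605
  H-H: 1 × 431 = 431
  Σ(broken) = 3792 kJ
Bonds formed (products):
  C-C: 2 × 338 = 676
  C-H: 8 × 403 = 3224
  Σ(formed) = 3900 kJ
ΔH = Σ(broken) − Σ(formed) = 3792 − 3900 = −108 kJ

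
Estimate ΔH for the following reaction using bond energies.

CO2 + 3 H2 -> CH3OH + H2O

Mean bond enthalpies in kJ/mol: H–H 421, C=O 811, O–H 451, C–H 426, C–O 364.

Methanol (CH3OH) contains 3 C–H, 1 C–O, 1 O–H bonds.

Bonds broken (reactants):
  C=O: 2 × 811 = 1622
  H–H: 3 × 421 = 1263
  Σ(broken) = 2885 kJ
Bonds formed (products):
  C–H: 3 × 426 = 1278
  C–O: 1 × 364 = 364
  O–H: 3 × 451 = 1353
  Σ(formed) = 2995 kJ
ΔH = Σ(broken) − Σ(formed) = 2885 − 2995 = −110 kJ

ΔH ≈ −110 kJ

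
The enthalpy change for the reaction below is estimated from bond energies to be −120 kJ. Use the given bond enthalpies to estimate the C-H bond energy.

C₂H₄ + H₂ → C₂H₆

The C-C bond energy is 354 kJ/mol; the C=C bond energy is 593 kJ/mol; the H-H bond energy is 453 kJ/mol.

Let D be the C-H bond energy.
Σ(broken) = 4×D + 1×593 + 1×453 = 1046 + 4D
Σ(formed) = 1×354 + 6×D = 354 + 6D
ΔH = Σ(broken) − Σ(formed) = (1046 + 4D) − (354 + 6D) = +692 − 2D
Setting this equal to −120 kJ gives 2D = 812, so D = 406 kJ/mol.

D(C-H) ≈ 406 kJ/mol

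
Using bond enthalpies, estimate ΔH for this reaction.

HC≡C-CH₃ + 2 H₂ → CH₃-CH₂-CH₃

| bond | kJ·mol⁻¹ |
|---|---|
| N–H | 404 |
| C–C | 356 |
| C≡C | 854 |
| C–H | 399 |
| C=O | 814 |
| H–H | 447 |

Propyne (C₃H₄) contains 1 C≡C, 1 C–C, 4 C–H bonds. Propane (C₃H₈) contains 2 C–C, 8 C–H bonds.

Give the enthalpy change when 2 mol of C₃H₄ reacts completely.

ΔH = −408 kJ

Bonds broken (reactants):
  C≡C: 1 × 854 = 854
  C–C: 1 × 356 = 356
  C–H: 4 × 399 = 1596
  H–H: 2 × 447 = 894
  Σ(broken) = 3700 kJ
Bonds formed (products):
  C–C: 2 × 356 = 712
  C–H: 8 × 399 = 3192
  Σ(formed) = 3904 kJ
ΔH = Σ(broken) − Σ(formed) = 3700 − 3904 = −204 kJ
For 2× the reaction as written: 2 × (−204) = −408 kJ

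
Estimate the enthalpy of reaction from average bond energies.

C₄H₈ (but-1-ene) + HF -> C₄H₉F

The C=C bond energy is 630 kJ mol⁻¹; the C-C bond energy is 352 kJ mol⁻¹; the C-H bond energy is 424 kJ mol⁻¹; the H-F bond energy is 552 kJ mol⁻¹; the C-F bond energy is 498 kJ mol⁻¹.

ΔH ≈ −92 kJ

Bonds broken (reactants):
  C-C: 2 × 352 = 704
  C-H: 8 × 424 = 3392
  C=C: 1 × 630 = 630
  H-F: 1 × 552 = 552
  Σ(broken) = 5278 kJ
Bonds formed (products):
  C-C: 3 × 352 = 1056
  C-F: 1 × 498 = 498
  C-H: 9 × 424 = 3816
  Σ(formed) = 5370 kJ
ΔH = Σ(broken) − Σ(formed) = 5278 − 5370 = −92 kJ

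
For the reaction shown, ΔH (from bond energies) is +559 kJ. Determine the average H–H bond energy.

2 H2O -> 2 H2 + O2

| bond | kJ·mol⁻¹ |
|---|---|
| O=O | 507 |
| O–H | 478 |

D(H–H) ≈ 423 kJ/mol

Let D be the H–H bond energy.
Σ(broken) = 4×478 = 1912
Σ(formed) = 2×D + 1×507 = 507 + 2D
ΔH = Σ(broken) − Σ(formed) = (1912) − (507 + 2D) = +1405 − 2D
Setting this equal to +559 kJ gives 2D = 846, so D = 423 kJ/mol.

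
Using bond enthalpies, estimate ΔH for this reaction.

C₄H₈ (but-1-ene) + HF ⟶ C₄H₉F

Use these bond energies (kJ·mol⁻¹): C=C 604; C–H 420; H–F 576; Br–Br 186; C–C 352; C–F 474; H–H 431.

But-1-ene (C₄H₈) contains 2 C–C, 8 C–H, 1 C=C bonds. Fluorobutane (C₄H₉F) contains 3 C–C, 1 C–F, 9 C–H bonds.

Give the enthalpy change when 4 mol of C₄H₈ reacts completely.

ΔH = −264 kJ

Bonds broken (reactants):
  C–C: 2 × 352 = 704
  C–H: 8 × 420 = 3360
  C=C: 1 × 604 = 604
  H–F: 1 × 576 = 576
  Σ(broken) = 5244 kJ
Bonds formed (products):
  C–C: 3 × 352 = 1056
  C–F: 1 × 474 = 474
  C–H: 9 × 420 = 3780
  Σ(formed) = 5310 kJ
ΔH = Σ(broken) − Σ(formed) = 5244 − 5310 = −66 kJ
For 4× the reaction as written: 4 × (−66) = −264 kJ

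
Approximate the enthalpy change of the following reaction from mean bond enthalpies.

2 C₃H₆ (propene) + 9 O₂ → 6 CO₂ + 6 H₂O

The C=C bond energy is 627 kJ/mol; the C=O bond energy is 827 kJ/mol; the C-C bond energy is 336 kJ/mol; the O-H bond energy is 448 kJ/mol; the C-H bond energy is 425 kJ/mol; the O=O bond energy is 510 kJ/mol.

ΔH ≈ −3684 kJ

Bonds broken (reactants):
  C-C: 2 × 336 = 672
  C-H: 12 × 425 = 5100
  C=C: 2 × 627 = 1254
  O=O: 9 × 510 = 4590
  Σ(broken) = 11616 kJ
Bonds formed (products):
  C=O: 12 × 827 = 9924
  O-H: 12 × 448 = 5376
  Σ(formed) = 15300 kJ
ΔH = Σ(broken) − Σ(formed) = 11616 − 15300 = −3684 kJ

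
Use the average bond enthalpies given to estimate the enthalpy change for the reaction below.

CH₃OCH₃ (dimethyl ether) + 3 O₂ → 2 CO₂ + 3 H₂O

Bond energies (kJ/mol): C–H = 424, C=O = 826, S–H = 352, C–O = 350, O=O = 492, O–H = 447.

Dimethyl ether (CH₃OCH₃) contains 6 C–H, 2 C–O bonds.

ΔH ≈ −1266 kJ

Bonds broken (reactants):
  C–H: 6 × 424 = 2544
  C–O: 2 × 350 = 700
  O=O: 3 × 492 = 1476
  Σ(broken) = 4720 kJ
Bonds formed (products):
  C=O: 4 × 826 = 3304
  O–H: 6 × 447 = 2682
  Σ(formed) = 5986 kJ
ΔH = Σ(broken) − Σ(formed) = 4720 − 5986 = −1266 kJ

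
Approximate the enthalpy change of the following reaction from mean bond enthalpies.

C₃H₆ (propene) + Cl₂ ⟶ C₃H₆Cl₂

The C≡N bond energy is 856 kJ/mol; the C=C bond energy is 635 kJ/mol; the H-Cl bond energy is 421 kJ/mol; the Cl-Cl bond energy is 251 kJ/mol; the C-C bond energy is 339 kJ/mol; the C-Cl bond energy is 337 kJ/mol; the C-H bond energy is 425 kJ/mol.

Bonds broken (reactants):
  C-C: 1 × 339 = 339
  C-H: 6 × 425 = 2550
  C=C: 1 × 635 = 635
  Cl-Cl: 1 × 251 = 251
  Σ(broken) = 3775 kJ
Bonds formed (products):
  C-C: 2 × 339 = 678
  C-Cl: 2 × 337 = 674
  C-H: 6 × 425 = 2550
  Σ(formed) = 3902 kJ
ΔH = Σ(broken) − Σ(formed) = 3775 − 3902 = −127 kJ

ΔH ≈ −127 kJ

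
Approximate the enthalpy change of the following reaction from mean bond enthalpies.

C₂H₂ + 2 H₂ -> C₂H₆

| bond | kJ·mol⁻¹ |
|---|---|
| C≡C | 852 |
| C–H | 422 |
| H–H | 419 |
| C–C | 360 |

Bonds broken (reactants):
  C≡C: 1 × 852 = 852
  C–H: 2 × 422 = 844
  H–H: 2 × 419 = 838
  Σ(broken) = 2534 kJ
Bonds formed (products):
  C–C: 1 × 360 = 360
  C–H: 6 × 422 = 2532
  Σ(formed) = 2892 kJ
ΔH = Σ(broken) − Σ(formed) = 2534 − 2892 = −358 kJ

ΔH ≈ −358 kJ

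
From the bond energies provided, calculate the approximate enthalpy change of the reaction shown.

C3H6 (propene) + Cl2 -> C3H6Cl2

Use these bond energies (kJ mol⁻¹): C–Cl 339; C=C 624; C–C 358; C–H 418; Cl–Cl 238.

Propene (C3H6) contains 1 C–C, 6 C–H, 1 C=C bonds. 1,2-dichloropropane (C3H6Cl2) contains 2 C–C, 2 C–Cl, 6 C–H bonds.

Bonds broken (reactants):
  C–C: 1 × 358 = 358
  C–H: 6 × 418 = 2508
  C=C: 1 × 624 = 624
  Cl–Cl: 1 × 238 = 238
  Σ(broken) = 3728 kJ
Bonds formed (products):
  C–C: 2 × 358 = 716
  C–Cl: 2 × 339 = 678
  C–H: 6 × 418 = 2508
  Σ(formed) = 3902 kJ
ΔH = Σ(broken) − Σ(formed) = 3728 − 3902 = −174 kJ

ΔH ≈ −174 kJ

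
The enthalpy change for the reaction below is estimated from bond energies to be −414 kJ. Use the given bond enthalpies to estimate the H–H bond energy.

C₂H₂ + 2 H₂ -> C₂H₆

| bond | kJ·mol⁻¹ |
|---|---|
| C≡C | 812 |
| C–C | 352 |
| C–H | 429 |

Let D be the H–H bond energy.
Σ(broken) = 1×812 + 2×429 + 2×D = 1670 + 2D
Σ(formed) = 1×352 + 6×429 = 2926
ΔH = Σ(broken) − Σ(formed) = (1670 + 2D) − (2926) = −1256 + 2D
Setting this equal to −414 kJ gives 2D = 842, so D = 421 kJ/mol.

D(H–H) ≈ 421 kJ/mol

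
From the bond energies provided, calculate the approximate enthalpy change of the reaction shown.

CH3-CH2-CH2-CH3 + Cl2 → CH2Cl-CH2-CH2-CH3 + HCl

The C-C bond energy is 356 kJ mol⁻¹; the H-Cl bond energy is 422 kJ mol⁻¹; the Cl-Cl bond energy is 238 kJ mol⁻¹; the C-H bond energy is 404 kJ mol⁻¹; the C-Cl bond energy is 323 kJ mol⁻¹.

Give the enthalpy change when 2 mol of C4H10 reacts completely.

Bonds broken (reactants):
  C-C: 3 × 356 = 1068
  C-H: 10 × 404 = 4040
  Cl-Cl: 1 × 238 = 238
  Σ(broken) = 5346 kJ
Bonds formed (products):
  C-C: 3 × 356 = 1068
  C-Cl: 1 × 323 = 323
  C-H: 9 × 404 = 3636
  H-Cl: 1 × 422 = 422
  Σ(formed) = 5449 kJ
ΔH = Σ(broken) − Σ(formed) = 5346 − 5449 = −103 kJ
For 2× the reaction as written: 2 × (−103) = −206 kJ

ΔH = −206 kJ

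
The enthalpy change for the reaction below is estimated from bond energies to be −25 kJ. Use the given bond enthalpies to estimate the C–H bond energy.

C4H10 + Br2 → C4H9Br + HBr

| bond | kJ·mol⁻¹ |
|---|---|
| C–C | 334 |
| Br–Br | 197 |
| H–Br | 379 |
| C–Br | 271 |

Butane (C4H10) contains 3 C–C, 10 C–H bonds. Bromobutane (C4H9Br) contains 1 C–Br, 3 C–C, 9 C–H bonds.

Let D be the C–H bond energy.
Σ(broken) = 1×197 + 3×334 + 10×D = 1199 + 10D
Σ(formed) = 1×271 + 3×334 + 9×D + 1×379 = 1652 + 9D
ΔH = Σ(broken) − Σ(formed) = (1199 + 10D) − (1652 + 9D) = −453 + D
Setting this equal to −25 kJ gives D = 428 kJ/mol.

D(C–H) ≈ 428 kJ/mol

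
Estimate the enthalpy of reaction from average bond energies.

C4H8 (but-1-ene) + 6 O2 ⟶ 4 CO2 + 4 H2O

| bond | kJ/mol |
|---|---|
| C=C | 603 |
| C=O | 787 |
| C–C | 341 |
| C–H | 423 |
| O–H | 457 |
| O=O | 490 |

ΔH ≈ −2343 kJ

Bonds broken (reactants):
  C–C: 2 × 341 = 682
  C–H: 8 × 423 = 3384
  C=C: 1 × 603 = 603
  O=O: 6 × 490 = 2940
  Σ(broken) = 7609 kJ
Bonds formed (products):
  C=O: 8 × 787 = 6296
  O–H: 8 × 457 = 3656
  Σ(formed) = 9952 kJ
ΔH = Σ(broken) − Σ(formed) = 7609 − 9952 = −2343 kJ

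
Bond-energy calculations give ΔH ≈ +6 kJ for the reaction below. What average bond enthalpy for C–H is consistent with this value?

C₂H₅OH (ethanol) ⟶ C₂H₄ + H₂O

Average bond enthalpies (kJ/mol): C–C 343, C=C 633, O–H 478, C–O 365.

Let D be the C–H bond energy.
Σ(broken) = 1×343 + 5×D + 1×365 + 1×478 = 1186 + 5D
Σ(formed) = 4×D + 1×633 + 2×478 = 1589 + 4D
ΔH = Σ(broken) − Σ(formed) = (1186 + 5D) − (1589 + 4D) = −403 + D
Setting this equal to +6 kJ gives D = 409 kJ/mol.

D(C–H) ≈ 409 kJ/mol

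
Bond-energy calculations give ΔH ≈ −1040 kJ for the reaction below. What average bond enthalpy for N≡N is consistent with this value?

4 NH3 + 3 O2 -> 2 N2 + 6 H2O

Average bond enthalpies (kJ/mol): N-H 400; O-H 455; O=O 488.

D(N≡N) ≈ 922 kJ/mol

Let D be the N≡N bond energy.
Σ(broken) = 12×400 + 3×488 = 6264
Σ(formed) = 2×D + 12×455 = 5460 + 2D
ΔH = Σ(broken) − Σ(formed) = (6264) − (5460 + 2D) = +804 − 2D
Setting this equal to −1040 kJ gives 2D = 1844, so D = 922 kJ/mol.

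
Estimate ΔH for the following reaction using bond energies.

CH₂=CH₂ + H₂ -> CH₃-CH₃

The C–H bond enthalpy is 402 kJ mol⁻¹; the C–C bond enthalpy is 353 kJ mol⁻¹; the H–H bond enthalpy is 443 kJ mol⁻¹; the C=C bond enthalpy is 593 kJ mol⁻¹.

ΔH ≈ −121 kJ

Bonds broken (reactants):
  C–H: 4 × 402 = 1608
  C=C: 1 × 593 = 593
  H–H: 1 × 443 = 443
  Σ(broken) = 2644 kJ
Bonds formed (products):
  C–C: 1 × 353 = 353
  C–H: 6 × 402 = 2412
  Σ(formed) = 2765 kJ
ΔH = Σ(broken) − Σ(formed) = 2644 − 2765 = −121 kJ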